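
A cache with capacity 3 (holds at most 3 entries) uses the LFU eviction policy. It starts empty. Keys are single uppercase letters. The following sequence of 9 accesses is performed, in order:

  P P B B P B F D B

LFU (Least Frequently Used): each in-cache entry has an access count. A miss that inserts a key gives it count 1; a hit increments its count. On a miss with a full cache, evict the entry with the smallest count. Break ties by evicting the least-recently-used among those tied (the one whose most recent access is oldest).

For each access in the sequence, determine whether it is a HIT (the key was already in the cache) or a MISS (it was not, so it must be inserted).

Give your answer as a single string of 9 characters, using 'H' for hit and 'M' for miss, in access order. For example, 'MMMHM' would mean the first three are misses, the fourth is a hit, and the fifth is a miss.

LFU simulation (capacity=3):
  1. access P: MISS. Cache: [P(c=1)]
  2. access P: HIT, count now 2. Cache: [P(c=2)]
  3. access B: MISS. Cache: [B(c=1) P(c=2)]
  4. access B: HIT, count now 2. Cache: [P(c=2) B(c=2)]
  5. access P: HIT, count now 3. Cache: [B(c=2) P(c=3)]
  6. access B: HIT, count now 3. Cache: [P(c=3) B(c=3)]
  7. access F: MISS. Cache: [F(c=1) P(c=3) B(c=3)]
  8. access D: MISS, evict F(c=1). Cache: [D(c=1) P(c=3) B(c=3)]
  9. access B: HIT, count now 4. Cache: [D(c=1) P(c=3) B(c=4)]
Total: 5 hits, 4 misses, 1 evictions

Answer: MHMHHHMMH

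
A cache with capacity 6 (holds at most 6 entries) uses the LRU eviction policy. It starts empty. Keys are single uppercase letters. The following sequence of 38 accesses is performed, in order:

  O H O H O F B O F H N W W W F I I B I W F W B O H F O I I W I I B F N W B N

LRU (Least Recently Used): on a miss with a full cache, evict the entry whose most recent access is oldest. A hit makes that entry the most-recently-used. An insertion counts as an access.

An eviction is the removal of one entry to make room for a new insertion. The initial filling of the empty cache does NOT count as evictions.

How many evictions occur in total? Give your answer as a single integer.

LRU simulation (capacity=6):
  1. access O: MISS. Cache (LRU->MRU): [O]
  2. access H: MISS. Cache (LRU->MRU): [O H]
  3. access O: HIT. Cache (LRU->MRU): [H O]
  4. access H: HIT. Cache (LRU->MRU): [O H]
  5. access O: HIT. Cache (LRU->MRU): [H O]
  6. access F: MISS. Cache (LRU->MRU): [H O F]
  7. access B: MISS. Cache (LRU->MRU): [H O F B]
  8. access O: HIT. Cache (LRU->MRU): [H F B O]
  9. access F: HIT. Cache (LRU->MRU): [H B O F]
  10. access H: HIT. Cache (LRU->MRU): [B O F H]
  11. access N: MISS. Cache (LRU->MRU): [B O F H N]
  12. access W: MISS. Cache (LRU->MRU): [B O F H N W]
  13. access W: HIT. Cache (LRU->MRU): [B O F H N W]
  14. access W: HIT. Cache (LRU->MRU): [B O F H N W]
  15. access F: HIT. Cache (LRU->MRU): [B O H N W F]
  16. access I: MISS, evict B. Cache (LRU->MRU): [O H N W F I]
  17. access I: HIT. Cache (LRU->MRU): [O H N W F I]
  18. access B: MISS, evict O. Cache (LRU->MRU): [H N W F I B]
  19. access I: HIT. Cache (LRU->MRU): [H N W F B I]
  20. access W: HIT. Cache (LRU->MRU): [H N F B I W]
  21. access F: HIT. Cache (LRU->MRU): [H N B I W F]
  22. access W: HIT. Cache (LRU->MRU): [H N B I F W]
  23. access B: HIT. Cache (LRU->MRU): [H N I F W B]
  24. access O: MISS, evict H. Cache (LRU->MRU): [N I F W B O]
  25. access H: MISS, evict N. Cache (LRU->MRU): [I F W B O H]
  26. access F: HIT. Cache (LRU->MRU): [I W B O H F]
  27. access O: HIT. Cache (LRU->MRU): [I W B H F O]
  28. access I: HIT. Cache (LRU->MRU): [W B H F O I]
  29. access I: HIT. Cache (LRU->MRU): [W B H F O I]
  30. access W: HIT. Cache (LRU->MRU): [B H F O I W]
  31. access I: HIT. Cache (LRU->MRU): [B H F O W I]
  32. access I: HIT. Cache (LRU->MRU): [B H F O W I]
  33. access B: HIT. Cache (LRU->MRU): [H F O W I B]
  34. access F: HIT. Cache (LRU->MRU): [H O W I B F]
  35. access N: MISS, evict H. Cache (LRU->MRU): [O W I B F N]
  36. access W: HIT. Cache (LRU->MRU): [O I B F N W]
  37. access B: HIT. Cache (LRU->MRU): [O I F N W B]
  38. access N: HIT. Cache (LRU->MRU): [O I F W B N]
Total: 27 hits, 11 misses, 5 evictions

Answer: 5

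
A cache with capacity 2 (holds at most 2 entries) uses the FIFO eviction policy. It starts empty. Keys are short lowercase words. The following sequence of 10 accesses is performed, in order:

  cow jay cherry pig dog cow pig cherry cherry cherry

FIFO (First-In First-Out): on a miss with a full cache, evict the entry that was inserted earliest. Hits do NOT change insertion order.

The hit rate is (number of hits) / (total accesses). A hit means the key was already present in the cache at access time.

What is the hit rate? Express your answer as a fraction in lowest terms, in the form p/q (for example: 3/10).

Answer: 1/5

Derivation:
FIFO simulation (capacity=2):
  1. access cow: MISS. Cache (old->new): [cow]
  2. access jay: MISS. Cache (old->new): [cow jay]
  3. access cherry: MISS, evict cow. Cache (old->new): [jay cherry]
  4. access pig: MISS, evict jay. Cache (old->new): [cherry pig]
  5. access dog: MISS, evict cherry. Cache (old->new): [pig dog]
  6. access cow: MISS, evict pig. Cache (old->new): [dog cow]
  7. access pig: MISS, evict dog. Cache (old->new): [cow pig]
  8. access cherry: MISS, evict cow. Cache (old->new): [pig cherry]
  9. access cherry: HIT. Cache (old->new): [pig cherry]
  10. access cherry: HIT. Cache (old->new): [pig cherry]
Total: 2 hits, 8 misses, 6 evictions

Hit rate = 2/10 = 1/5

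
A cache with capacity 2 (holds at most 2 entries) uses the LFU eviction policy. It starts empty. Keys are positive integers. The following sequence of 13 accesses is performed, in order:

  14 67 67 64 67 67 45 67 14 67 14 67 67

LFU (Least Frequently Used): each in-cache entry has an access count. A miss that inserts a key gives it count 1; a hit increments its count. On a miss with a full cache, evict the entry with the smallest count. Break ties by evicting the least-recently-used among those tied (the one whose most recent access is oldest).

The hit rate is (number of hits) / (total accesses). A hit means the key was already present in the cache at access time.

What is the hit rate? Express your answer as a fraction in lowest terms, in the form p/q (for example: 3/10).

Answer: 8/13

Derivation:
LFU simulation (capacity=2):
  1. access 14: MISS. Cache: [14(c=1)]
  2. access 67: MISS. Cache: [14(c=1) 67(c=1)]
  3. access 67: HIT, count now 2. Cache: [14(c=1) 67(c=2)]
  4. access 64: MISS, evict 14(c=1). Cache: [64(c=1) 67(c=2)]
  5. access 67: HIT, count now 3. Cache: [64(c=1) 67(c=3)]
  6. access 67: HIT, count now 4. Cache: [64(c=1) 67(c=4)]
  7. access 45: MISS, evict 64(c=1). Cache: [45(c=1) 67(c=4)]
  8. access 67: HIT, count now 5. Cache: [45(c=1) 67(c=5)]
  9. access 14: MISS, evict 45(c=1). Cache: [14(c=1) 67(c=5)]
  10. access 67: HIT, count now 6. Cache: [14(c=1) 67(c=6)]
  11. access 14: HIT, count now 2. Cache: [14(c=2) 67(c=6)]
  12. access 67: HIT, count now 7. Cache: [14(c=2) 67(c=7)]
  13. access 67: HIT, count now 8. Cache: [14(c=2) 67(c=8)]
Total: 8 hits, 5 misses, 3 evictions

Hit rate = 8/13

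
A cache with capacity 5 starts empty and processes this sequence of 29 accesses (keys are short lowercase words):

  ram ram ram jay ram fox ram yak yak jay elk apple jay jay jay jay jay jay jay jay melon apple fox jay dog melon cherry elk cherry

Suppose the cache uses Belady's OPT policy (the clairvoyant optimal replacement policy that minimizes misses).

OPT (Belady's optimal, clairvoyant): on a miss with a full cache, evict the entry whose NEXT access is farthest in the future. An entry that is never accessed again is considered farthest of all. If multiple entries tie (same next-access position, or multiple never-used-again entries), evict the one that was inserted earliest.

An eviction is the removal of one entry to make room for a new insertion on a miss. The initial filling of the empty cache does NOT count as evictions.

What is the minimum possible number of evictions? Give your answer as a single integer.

Answer: 4

Derivation:
OPT (Belady) simulation (capacity=5):
  1. access ram: MISS. Cache: [ram]
  2. access ram: HIT. Next use of ram: step 3. Cache: [ram]
  3. access ram: HIT. Next use of ram: step 5. Cache: [ram]
  4. access jay: MISS. Cache: [ram jay]
  5. access ram: HIT. Next use of ram: step 7. Cache: [ram jay]
  6. access fox: MISS. Cache: [ram jay fox]
  7. access ram: HIT. Next use of ram: never. Cache: [ram jay fox]
  8. access yak: MISS. Cache: [ram jay fox yak]
  9. access yak: HIT. Next use of yak: never. Cache: [ram jay fox yak]
  10. access jay: HIT. Next use of jay: step 13. Cache: [ram jay fox yak]
  11. access elk: MISS. Cache: [ram jay fox yak elk]
  12. access apple: MISS, evict ram (next use: never). Cache: [jay fox yak elk apple]
  13. access jay: HIT. Next use of jay: step 14. Cache: [jay fox yak elk apple]
  14. access jay: HIT. Next use of jay: step 15. Cache: [jay fox yak elk apple]
  15. access jay: HIT. Next use of jay: step 16. Cache: [jay fox yak elk apple]
  16. access jay: HIT. Next use of jay: step 17. Cache: [jay fox yak elk apple]
  17. access jay: HIT. Next use of jay: step 18. Cache: [jay fox yak elk apple]
  18. access jay: HIT. Next use of jay: step 19. Cache: [jay fox yak elk apple]
  19. access jay: HIT. Next use of jay: step 20. Cache: [jay fox yak elk apple]
  20. access jay: HIT. Next use of jay: step 24. Cache: [jay fox yak elk apple]
  21. access melon: MISS, evict yak (next use: never). Cache: [jay fox elk apple melon]
  22. access apple: HIT. Next use of apple: never. Cache: [jay fox elk apple melon]
  23. access fox: HIT. Next use of fox: never. Cache: [jay fox elk apple melon]
  24. access jay: HIT. Next use of jay: never. Cache: [jay fox elk apple melon]
  25. access dog: MISS, evict jay (next use: never). Cache: [fox elk apple melon dog]
  26. access melon: HIT. Next use of melon: never. Cache: [fox elk apple melon dog]
  27. access cherry: MISS, evict fox (next use: never). Cache: [elk apple melon dog cherry]
  28. access elk: HIT. Next use of elk: never. Cache: [elk apple melon dog cherry]
  29. access cherry: HIT. Next use of cherry: never. Cache: [elk apple melon dog cherry]
Total: 20 hits, 9 misses, 4 evictions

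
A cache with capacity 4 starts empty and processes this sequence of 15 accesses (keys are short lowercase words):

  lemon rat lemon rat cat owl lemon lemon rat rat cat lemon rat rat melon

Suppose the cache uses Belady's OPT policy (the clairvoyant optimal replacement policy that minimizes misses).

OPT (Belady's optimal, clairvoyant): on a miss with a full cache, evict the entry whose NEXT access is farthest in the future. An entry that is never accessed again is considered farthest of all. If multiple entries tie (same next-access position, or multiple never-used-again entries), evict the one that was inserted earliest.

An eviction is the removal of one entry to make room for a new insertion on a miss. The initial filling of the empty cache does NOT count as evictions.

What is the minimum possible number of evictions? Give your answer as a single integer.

Answer: 1

Derivation:
OPT (Belady) simulation (capacity=4):
  1. access lemon: MISS. Cache: [lemon]
  2. access rat: MISS. Cache: [lemon rat]
  3. access lemon: HIT. Next use of lemon: step 7. Cache: [lemon rat]
  4. access rat: HIT. Next use of rat: step 9. Cache: [lemon rat]
  5. access cat: MISS. Cache: [lemon rat cat]
  6. access owl: MISS. Cache: [lemon rat cat owl]
  7. access lemon: HIT. Next use of lemon: step 8. Cache: [lemon rat cat owl]
  8. access lemon: HIT. Next use of lemon: step 12. Cache: [lemon rat cat owl]
  9. access rat: HIT. Next use of rat: step 10. Cache: [lemon rat cat owl]
  10. access rat: HIT. Next use of rat: step 13. Cache: [lemon rat cat owl]
  11. access cat: HIT. Next use of cat: never. Cache: [lemon rat cat owl]
  12. access lemon: HIT. Next use of lemon: never. Cache: [lemon rat cat owl]
  13. access rat: HIT. Next use of rat: step 14. Cache: [lemon rat cat owl]
  14. access rat: HIT. Next use of rat: never. Cache: [lemon rat cat owl]
  15. access melon: MISS, evict lemon (next use: never). Cache: [rat cat owl melon]
Total: 10 hits, 5 misses, 1 evictions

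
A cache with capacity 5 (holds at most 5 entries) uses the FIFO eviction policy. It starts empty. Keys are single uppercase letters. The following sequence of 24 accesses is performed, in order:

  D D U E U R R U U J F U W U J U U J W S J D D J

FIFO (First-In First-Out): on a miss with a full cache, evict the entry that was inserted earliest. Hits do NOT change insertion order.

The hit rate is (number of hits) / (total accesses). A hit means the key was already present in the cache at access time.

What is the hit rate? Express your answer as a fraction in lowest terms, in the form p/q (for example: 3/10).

FIFO simulation (capacity=5):
  1. access D: MISS. Cache (old->new): [D]
  2. access D: HIT. Cache (old->new): [D]
  3. access U: MISS. Cache (old->new): [D U]
  4. access E: MISS. Cache (old->new): [D U E]
  5. access U: HIT. Cache (old->new): [D U E]
  6. access R: MISS. Cache (old->new): [D U E R]
  7. access R: HIT. Cache (old->new): [D U E R]
  8. access U: HIT. Cache (old->new): [D U E R]
  9. access U: HIT. Cache (old->new): [D U E R]
  10. access J: MISS. Cache (old->new): [D U E R J]
  11. access F: MISS, evict D. Cache (old->new): [U E R J F]
  12. access U: HIT. Cache (old->new): [U E R J F]
  13. access W: MISS, evict U. Cache (old->new): [E R J F W]
  14. access U: MISS, evict E. Cache (old->new): [R J F W U]
  15. access J: HIT. Cache (old->new): [R J F W U]
  16. access U: HIT. Cache (old->new): [R J F W U]
  17. access U: HIT. Cache (old->new): [R J F W U]
  18. access J: HIT. Cache (old->new): [R J F W U]
  19. access W: HIT. Cache (old->new): [R J F W U]
  20. access S: MISS, evict R. Cache (old->new): [J F W U S]
  21. access J: HIT. Cache (old->new): [J F W U S]
  22. access D: MISS, evict J. Cache (old->new): [F W U S D]
  23. access D: HIT. Cache (old->new): [F W U S D]
  24. access J: MISS, evict F. Cache (old->new): [W U S D J]
Total: 13 hits, 11 misses, 6 evictions

Hit rate = 13/24

Answer: 13/24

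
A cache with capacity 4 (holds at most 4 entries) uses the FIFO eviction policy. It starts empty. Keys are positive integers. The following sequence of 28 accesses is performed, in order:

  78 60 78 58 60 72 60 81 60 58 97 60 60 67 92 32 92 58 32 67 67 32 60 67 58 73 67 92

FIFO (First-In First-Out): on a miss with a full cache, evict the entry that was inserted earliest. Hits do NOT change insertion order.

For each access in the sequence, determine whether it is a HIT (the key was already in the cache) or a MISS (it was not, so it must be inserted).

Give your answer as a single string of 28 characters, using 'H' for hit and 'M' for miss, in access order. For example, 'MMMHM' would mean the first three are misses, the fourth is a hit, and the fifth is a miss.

FIFO simulation (capacity=4):
  1. access 78: MISS. Cache (old->new): [78]
  2. access 60: MISS. Cache (old->new): [78 60]
  3. access 78: HIT. Cache (old->new): [78 60]
  4. access 58: MISS. Cache (old->new): [78 60 58]
  5. access 60: HIT. Cache (old->new): [78 60 58]
  6. access 72: MISS. Cache (old->new): [78 60 58 72]
  7. access 60: HIT. Cache (old->new): [78 60 58 72]
  8. access 81: MISS, evict 78. Cache (old->new): [60 58 72 81]
  9. access 60: HIT. Cache (old->new): [60 58 72 81]
  10. access 58: HIT. Cache (old->new): [60 58 72 81]
  11. access 97: MISS, evict 60. Cache (old->new): [58 72 81 97]
  12. access 60: MISS, evict 58. Cache (old->new): [72 81 97 60]
  13. access 60: HIT. Cache (old->new): [72 81 97 60]
  14. access 67: MISS, evict 72. Cache (old->new): [81 97 60 67]
  15. access 92: MISS, evict 81. Cache (old->new): [97 60 67 92]
  16. access 32: MISS, evict 97. Cache (old->new): [60 67 92 32]
  17. access 92: HIT. Cache (old->new): [60 67 92 32]
  18. access 58: MISS, evict 60. Cache (old->new): [67 92 32 58]
  19. access 32: HIT. Cache (old->new): [67 92 32 58]
  20. access 67: HIT. Cache (old->new): [67 92 32 58]
  21. access 67: HIT. Cache (old->new): [67 92 32 58]
  22. access 32: HIT. Cache (old->new): [67 92 32 58]
  23. access 60: MISS, evict 67. Cache (old->new): [92 32 58 60]
  24. access 67: MISS, evict 92. Cache (old->new): [32 58 60 67]
  25. access 58: HIT. Cache (old->new): [32 58 60 67]
  26. access 73: MISS, evict 32. Cache (old->new): [58 60 67 73]
  27. access 67: HIT. Cache (old->new): [58 60 67 73]
  28. access 92: MISS, evict 58. Cache (old->new): [60 67 73 92]
Total: 13 hits, 15 misses, 11 evictions

Answer: MMHMHMHMHHMMHMMMHMHHHHMMHMHM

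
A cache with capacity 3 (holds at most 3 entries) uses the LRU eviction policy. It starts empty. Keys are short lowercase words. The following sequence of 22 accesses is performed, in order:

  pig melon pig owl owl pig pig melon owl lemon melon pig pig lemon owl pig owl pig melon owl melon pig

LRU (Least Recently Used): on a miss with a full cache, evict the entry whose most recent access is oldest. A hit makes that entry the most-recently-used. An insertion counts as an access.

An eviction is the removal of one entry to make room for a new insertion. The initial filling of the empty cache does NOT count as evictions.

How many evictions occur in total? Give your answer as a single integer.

Answer: 4

Derivation:
LRU simulation (capacity=3):
  1. access pig: MISS. Cache (LRU->MRU): [pig]
  2. access melon: MISS. Cache (LRU->MRU): [pig melon]
  3. access pig: HIT. Cache (LRU->MRU): [melon pig]
  4. access owl: MISS. Cache (LRU->MRU): [melon pig owl]
  5. access owl: HIT. Cache (LRU->MRU): [melon pig owl]
  6. access pig: HIT. Cache (LRU->MRU): [melon owl pig]
  7. access pig: HIT. Cache (LRU->MRU): [melon owl pig]
  8. access melon: HIT. Cache (LRU->MRU): [owl pig melon]
  9. access owl: HIT. Cache (LRU->MRU): [pig melon owl]
  10. access lemon: MISS, evict pig. Cache (LRU->MRU): [melon owl lemon]
  11. access melon: HIT. Cache (LRU->MRU): [owl lemon melon]
  12. access pig: MISS, evict owl. Cache (LRU->MRU): [lemon melon pig]
  13. access pig: HIT. Cache (LRU->MRU): [lemon melon pig]
  14. access lemon: HIT. Cache (LRU->MRU): [melon pig lemon]
  15. access owl: MISS, evict melon. Cache (LRU->MRU): [pig lemon owl]
  16. access pig: HIT. Cache (LRU->MRU): [lemon owl pig]
  17. access owl: HIT. Cache (LRU->MRU): [lemon pig owl]
  18. access pig: HIT. Cache (LRU->MRU): [lemon owl pig]
  19. access melon: MISS, evict lemon. Cache (LRU->MRU): [owl pig melon]
  20. access owl: HIT. Cache (LRU->MRU): [pig melon owl]
  21. access melon: HIT. Cache (LRU->MRU): [pig owl melon]
  22. access pig: HIT. Cache (LRU->MRU): [owl melon pig]
Total: 15 hits, 7 misses, 4 evictions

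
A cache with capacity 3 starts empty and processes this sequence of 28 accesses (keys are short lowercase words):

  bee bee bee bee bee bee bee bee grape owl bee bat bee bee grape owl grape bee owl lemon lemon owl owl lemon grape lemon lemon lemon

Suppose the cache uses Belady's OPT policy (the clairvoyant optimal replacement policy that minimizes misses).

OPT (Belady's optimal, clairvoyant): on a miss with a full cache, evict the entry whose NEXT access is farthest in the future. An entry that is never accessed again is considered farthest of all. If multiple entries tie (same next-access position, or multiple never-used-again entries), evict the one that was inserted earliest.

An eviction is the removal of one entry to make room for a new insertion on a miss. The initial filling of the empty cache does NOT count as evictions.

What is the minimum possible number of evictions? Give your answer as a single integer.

OPT (Belady) simulation (capacity=3):
  1. access bee: MISS. Cache: [bee]
  2. access bee: HIT. Next use of bee: step 3. Cache: [bee]
  3. access bee: HIT. Next use of bee: step 4. Cache: [bee]
  4. access bee: HIT. Next use of bee: step 5. Cache: [bee]
  5. access bee: HIT. Next use of bee: step 6. Cache: [bee]
  6. access bee: HIT. Next use of bee: step 7. Cache: [bee]
  7. access bee: HIT. Next use of bee: step 8. Cache: [bee]
  8. access bee: HIT. Next use of bee: step 11. Cache: [bee]
  9. access grape: MISS. Cache: [bee grape]
  10. access owl: MISS. Cache: [bee grape owl]
  11. access bee: HIT. Next use of bee: step 13. Cache: [bee grape owl]
  12. access bat: MISS, evict owl (next use: step 16). Cache: [bee grape bat]
  13. access bee: HIT. Next use of bee: step 14. Cache: [bee grape bat]
  14. access bee: HIT. Next use of bee: step 18. Cache: [bee grape bat]
  15. access grape: HIT. Next use of grape: step 17. Cache: [bee grape bat]
  16. access owl: MISS, evict bat (next use: never). Cache: [bee grape owl]
  17. access grape: HIT. Next use of grape: step 25. Cache: [bee grape owl]
  18. access bee: HIT. Next use of bee: never. Cache: [bee grape owl]
  19. access owl: HIT. Next use of owl: step 22. Cache: [bee grape owl]
  20. access lemon: MISS, evict bee (next use: never). Cache: [grape owl lemon]
  21. access lemon: HIT. Next use of lemon: step 24. Cache: [grape owl lemon]
  22. access owl: HIT. Next use of owl: step 23. Cache: [grape owl lemon]
  23. access owl: HIT. Next use of owl: never. Cache: [grape owl lemon]
  24. access lemon: HIT. Next use of lemon: step 26. Cache: [grape owl lemon]
  25. access grape: HIT. Next use of grape: never. Cache: [grape owl lemon]
  26. access lemon: HIT. Next use of lemon: step 27. Cache: [grape owl lemon]
  27. access lemon: HIT. Next use of lemon: step 28. Cache: [grape owl lemon]
  28. access lemon: HIT. Next use of lemon: never. Cache: [grape owl lemon]
Total: 22 hits, 6 misses, 3 evictions

Answer: 3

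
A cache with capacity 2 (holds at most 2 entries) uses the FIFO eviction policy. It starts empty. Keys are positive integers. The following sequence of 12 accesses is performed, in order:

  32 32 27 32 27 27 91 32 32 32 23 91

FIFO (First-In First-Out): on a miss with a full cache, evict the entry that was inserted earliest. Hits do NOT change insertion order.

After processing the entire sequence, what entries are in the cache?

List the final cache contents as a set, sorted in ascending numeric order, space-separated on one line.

FIFO simulation (capacity=2):
  1. access 32: MISS. Cache (old->new): [32]
  2. access 32: HIT. Cache (old->new): [32]
  3. access 27: MISS. Cache (old->new): [32 27]
  4. access 32: HIT. Cache (old->new): [32 27]
  5. access 27: HIT. Cache (old->new): [32 27]
  6. access 27: HIT. Cache (old->new): [32 27]
  7. access 91: MISS, evict 32. Cache (old->new): [27 91]
  8. access 32: MISS, evict 27. Cache (old->new): [91 32]
  9. access 32: HIT. Cache (old->new): [91 32]
  10. access 32: HIT. Cache (old->new): [91 32]
  11. access 23: MISS, evict 91. Cache (old->new): [32 23]
  12. access 91: MISS, evict 32. Cache (old->new): [23 91]
Total: 6 hits, 6 misses, 4 evictions

Answer: 23 91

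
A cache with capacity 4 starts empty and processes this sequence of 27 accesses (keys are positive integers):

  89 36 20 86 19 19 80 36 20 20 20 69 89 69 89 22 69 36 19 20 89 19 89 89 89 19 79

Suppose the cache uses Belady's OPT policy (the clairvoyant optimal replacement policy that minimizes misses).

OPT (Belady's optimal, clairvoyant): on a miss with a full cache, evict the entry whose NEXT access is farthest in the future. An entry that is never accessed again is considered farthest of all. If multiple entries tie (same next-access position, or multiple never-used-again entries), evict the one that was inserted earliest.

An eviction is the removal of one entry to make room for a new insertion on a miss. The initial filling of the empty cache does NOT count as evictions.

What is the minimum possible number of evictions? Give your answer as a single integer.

OPT (Belady) simulation (capacity=4):
  1. access 89: MISS. Cache: [89]
  2. access 36: MISS. Cache: [89 36]
  3. access 20: MISS. Cache: [89 36 20]
  4. access 86: MISS. Cache: [89 36 20 86]
  5. access 19: MISS, evict 86 (next use: never). Cache: [89 36 20 19]
  6. access 19: HIT. Next use of 19: step 19. Cache: [89 36 20 19]
  7. access 80: MISS, evict 19 (next use: step 19). Cache: [89 36 20 80]
  8. access 36: HIT. Next use of 36: step 18. Cache: [89 36 20 80]
  9. access 20: HIT. Next use of 20: step 10. Cache: [89 36 20 80]
  10. access 20: HIT. Next use of 20: step 11. Cache: [89 36 20 80]
  11. access 20: HIT. Next use of 20: step 20. Cache: [89 36 20 80]
  12. access 69: MISS, evict 80 (next use: never). Cache: [89 36 20 69]
  13. access 89: HIT. Next use of 89: step 15. Cache: [89 36 20 69]
  14. access 69: HIT. Next use of 69: step 17. Cache: [89 36 20 69]
  15. access 89: HIT. Next use of 89: step 21. Cache: [89 36 20 69]
  16. access 22: MISS, evict 89 (next use: step 21). Cache: [36 20 69 22]
  17. access 69: HIT. Next use of 69: never. Cache: [36 20 69 22]
  18. access 36: HIT. Next use of 36: never. Cache: [36 20 69 22]
  19. access 19: MISS, evict 36 (next use: never). Cache: [20 69 22 19]
  20. access 20: HIT. Next use of 20: never. Cache: [20 69 22 19]
  21. access 89: MISS, evict 20 (next use: never). Cache: [69 22 19 89]
  22. access 19: HIT. Next use of 19: step 26. Cache: [69 22 19 89]
  23. access 89: HIT. Next use of 89: step 24. Cache: [69 22 19 89]
  24. access 89: HIT. Next use of 89: step 25. Cache: [69 22 19 89]
  25. access 89: HIT. Next use of 89: never. Cache: [69 22 19 89]
  26. access 19: HIT. Next use of 19: never. Cache: [69 22 19 89]
  27. access 79: MISS, evict 69 (next use: never). Cache: [22 19 89 79]
Total: 16 hits, 11 misses, 7 evictions

Answer: 7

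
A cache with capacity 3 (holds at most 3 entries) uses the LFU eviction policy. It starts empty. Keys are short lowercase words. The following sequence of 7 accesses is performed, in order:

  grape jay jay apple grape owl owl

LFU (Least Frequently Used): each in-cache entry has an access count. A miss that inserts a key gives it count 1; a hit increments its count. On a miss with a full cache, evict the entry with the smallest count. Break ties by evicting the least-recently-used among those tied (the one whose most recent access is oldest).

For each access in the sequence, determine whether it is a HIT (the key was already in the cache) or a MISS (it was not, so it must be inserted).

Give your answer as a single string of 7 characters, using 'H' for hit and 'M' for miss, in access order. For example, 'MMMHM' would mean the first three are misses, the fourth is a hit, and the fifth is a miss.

LFU simulation (capacity=3):
  1. access grape: MISS. Cache: [grape(c=1)]
  2. access jay: MISS. Cache: [grape(c=1) jay(c=1)]
  3. access jay: HIT, count now 2. Cache: [grape(c=1) jay(c=2)]
  4. access apple: MISS. Cache: [grape(c=1) apple(c=1) jay(c=2)]
  5. access grape: HIT, count now 2. Cache: [apple(c=1) jay(c=2) grape(c=2)]
  6. access owl: MISS, evict apple(c=1). Cache: [owl(c=1) jay(c=2) grape(c=2)]
  7. access owl: HIT, count now 2. Cache: [jay(c=2) grape(c=2) owl(c=2)]
Total: 3 hits, 4 misses, 1 evictions

Answer: MMHMHMH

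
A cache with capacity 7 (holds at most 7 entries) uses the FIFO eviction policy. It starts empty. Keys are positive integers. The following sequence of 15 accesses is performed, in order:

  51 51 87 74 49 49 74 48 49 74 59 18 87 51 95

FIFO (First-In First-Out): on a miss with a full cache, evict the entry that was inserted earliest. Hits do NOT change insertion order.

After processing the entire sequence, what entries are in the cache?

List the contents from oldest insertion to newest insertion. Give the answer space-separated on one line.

FIFO simulation (capacity=7):
  1. access 51: MISS. Cache (old->new): [51]
  2. access 51: HIT. Cache (old->new): [51]
  3. access 87: MISS. Cache (old->new): [51 87]
  4. access 74: MISS. Cache (old->new): [51 87 74]
  5. access 49: MISS. Cache (old->new): [51 87 74 49]
  6. access 49: HIT. Cache (old->new): [51 87 74 49]
  7. access 74: HIT. Cache (old->new): [51 87 74 49]
  8. access 48: MISS. Cache (old->new): [51 87 74 49 48]
  9. access 49: HIT. Cache (old->new): [51 87 74 49 48]
  10. access 74: HIT. Cache (old->new): [51 87 74 49 48]
  11. access 59: MISS. Cache (old->new): [51 87 74 49 48 59]
  12. access 18: MISS. Cache (old->new): [51 87 74 49 48 59 18]
  13. access 87: HIT. Cache (old->new): [51 87 74 49 48 59 18]
  14. access 51: HIT. Cache (old->new): [51 87 74 49 48 59 18]
  15. access 95: MISS, evict 51. Cache (old->new): [87 74 49 48 59 18 95]
Total: 7 hits, 8 misses, 1 evictions

Answer: 87 74 49 48 59 18 95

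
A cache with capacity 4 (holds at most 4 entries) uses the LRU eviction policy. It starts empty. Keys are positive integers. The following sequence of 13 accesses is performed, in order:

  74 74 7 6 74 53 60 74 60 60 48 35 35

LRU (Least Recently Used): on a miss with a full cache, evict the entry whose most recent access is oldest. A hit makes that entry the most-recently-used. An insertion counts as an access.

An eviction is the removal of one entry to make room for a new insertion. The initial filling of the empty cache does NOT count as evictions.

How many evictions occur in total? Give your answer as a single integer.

LRU simulation (capacity=4):
  1. access 74: MISS. Cache (LRU->MRU): [74]
  2. access 74: HIT. Cache (LRU->MRU): [74]
  3. access 7: MISS. Cache (LRU->MRU): [74 7]
  4. access 6: MISS. Cache (LRU->MRU): [74 7 6]
  5. access 74: HIT. Cache (LRU->MRU): [7 6 74]
  6. access 53: MISS. Cache (LRU->MRU): [7 6 74 53]
  7. access 60: MISS, evict 7. Cache (LRU->MRU): [6 74 53 60]
  8. access 74: HIT. Cache (LRU->MRU): [6 53 60 74]
  9. access 60: HIT. Cache (LRU->MRU): [6 53 74 60]
  10. access 60: HIT. Cache (LRU->MRU): [6 53 74 60]
  11. access 48: MISS, evict 6. Cache (LRU->MRU): [53 74 60 48]
  12. access 35: MISS, evict 53. Cache (LRU->MRU): [74 60 48 35]
  13. access 35: HIT. Cache (LRU->MRU): [74 60 48 35]
Total: 6 hits, 7 misses, 3 evictions

Answer: 3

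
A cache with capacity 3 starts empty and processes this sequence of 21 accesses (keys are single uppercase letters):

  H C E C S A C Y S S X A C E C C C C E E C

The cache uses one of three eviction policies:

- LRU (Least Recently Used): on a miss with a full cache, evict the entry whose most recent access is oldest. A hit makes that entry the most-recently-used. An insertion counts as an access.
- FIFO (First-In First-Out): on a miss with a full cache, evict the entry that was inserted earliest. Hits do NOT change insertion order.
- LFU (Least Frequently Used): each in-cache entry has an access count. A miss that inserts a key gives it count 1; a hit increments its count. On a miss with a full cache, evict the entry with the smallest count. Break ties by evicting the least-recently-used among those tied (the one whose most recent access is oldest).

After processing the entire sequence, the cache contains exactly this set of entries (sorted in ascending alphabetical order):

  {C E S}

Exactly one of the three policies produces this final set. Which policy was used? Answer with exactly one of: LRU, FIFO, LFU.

Simulating under each policy and comparing final sets:
  LRU: final set = {A C E} -> differs
  FIFO: final set = {A C E} -> differs
  LFU: final set = {C E S} -> MATCHES target
Only LFU produces the target set.

Answer: LFU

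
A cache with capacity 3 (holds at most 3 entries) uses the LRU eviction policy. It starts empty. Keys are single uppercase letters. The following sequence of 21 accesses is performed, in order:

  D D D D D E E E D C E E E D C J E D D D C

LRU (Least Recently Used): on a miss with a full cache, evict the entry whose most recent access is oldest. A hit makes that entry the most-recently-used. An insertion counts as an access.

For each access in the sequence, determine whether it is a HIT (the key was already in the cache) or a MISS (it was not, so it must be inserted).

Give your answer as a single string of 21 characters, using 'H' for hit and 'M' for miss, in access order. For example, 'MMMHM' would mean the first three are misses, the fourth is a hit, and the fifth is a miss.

LRU simulation (capacity=3):
  1. access D: MISS. Cache (LRU->MRU): [D]
  2. access D: HIT. Cache (LRU->MRU): [D]
  3. access D: HIT. Cache (LRU->MRU): [D]
  4. access D: HIT. Cache (LRU->MRU): [D]
  5. access D: HIT. Cache (LRU->MRU): [D]
  6. access E: MISS. Cache (LRU->MRU): [D E]
  7. access E: HIT. Cache (LRU->MRU): [D E]
  8. access E: HIT. Cache (LRU->MRU): [D E]
  9. access D: HIT. Cache (LRU->MRU): [E D]
  10. access C: MISS. Cache (LRU->MRU): [E D C]
  11. access E: HIT. Cache (LRU->MRU): [D C E]
  12. access E: HIT. Cache (LRU->MRU): [D C E]
  13. access E: HIT. Cache (LRU->MRU): [D C E]
  14. access D: HIT. Cache (LRU->MRU): [C E D]
  15. access C: HIT. Cache (LRU->MRU): [E D C]
  16. access J: MISS, evict E. Cache (LRU->MRU): [D C J]
  17. access E: MISS, evict D. Cache (LRU->MRU): [C J E]
  18. access D: MISS, evict C. Cache (LRU->MRU): [J E D]
  19. access D: HIT. Cache (LRU->MRU): [J E D]
  20. access D: HIT. Cache (LRU->MRU): [J E D]
  21. access C: MISS, evict J. Cache (LRU->MRU): [E D C]
Total: 14 hits, 7 misses, 4 evictions

Answer: MHHHHMHHHMHHHHHMMMHHM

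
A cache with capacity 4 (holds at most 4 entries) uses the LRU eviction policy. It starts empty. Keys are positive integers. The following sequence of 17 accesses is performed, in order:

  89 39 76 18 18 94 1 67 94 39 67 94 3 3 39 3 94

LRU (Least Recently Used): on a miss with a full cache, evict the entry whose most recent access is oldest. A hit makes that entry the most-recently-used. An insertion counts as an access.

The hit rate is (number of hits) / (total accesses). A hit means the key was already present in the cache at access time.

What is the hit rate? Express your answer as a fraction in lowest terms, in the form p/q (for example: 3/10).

LRU simulation (capacity=4):
  1. access 89: MISS. Cache (LRU->MRU): [89]
  2. access 39: MISS. Cache (LRU->MRU): [89 39]
  3. access 76: MISS. Cache (LRU->MRU): [89 39 76]
  4. access 18: MISS. Cache (LRU->MRU): [89 39 76 18]
  5. access 18: HIT. Cache (LRU->MRU): [89 39 76 18]
  6. access 94: MISS, evict 89. Cache (LRU->MRU): [39 76 18 94]
  7. access 1: MISS, evict 39. Cache (LRU->MRU): [76 18 94 1]
  8. access 67: MISS, evict 76. Cache (LRU->MRU): [18 94 1 67]
  9. access 94: HIT. Cache (LRU->MRU): [18 1 67 94]
  10. access 39: MISS, evict 18. Cache (LRU->MRU): [1 67 94 39]
  11. access 67: HIT. Cache (LRU->MRU): [1 94 39 67]
  12. access 94: HIT. Cache (LRU->MRU): [1 39 67 94]
  13. access 3: MISS, evict 1. Cache (LRU->MRU): [39 67 94 3]
  14. access 3: HIT. Cache (LRU->MRU): [39 67 94 3]
  15. access 39: HIT. Cache (LRU->MRU): [67 94 3 39]
  16. access 3: HIT. Cache (LRU->MRU): [67 94 39 3]
  17. access 94: HIT. Cache (LRU->MRU): [67 39 3 94]
Total: 8 hits, 9 misses, 5 evictions

Hit rate = 8/17

Answer: 8/17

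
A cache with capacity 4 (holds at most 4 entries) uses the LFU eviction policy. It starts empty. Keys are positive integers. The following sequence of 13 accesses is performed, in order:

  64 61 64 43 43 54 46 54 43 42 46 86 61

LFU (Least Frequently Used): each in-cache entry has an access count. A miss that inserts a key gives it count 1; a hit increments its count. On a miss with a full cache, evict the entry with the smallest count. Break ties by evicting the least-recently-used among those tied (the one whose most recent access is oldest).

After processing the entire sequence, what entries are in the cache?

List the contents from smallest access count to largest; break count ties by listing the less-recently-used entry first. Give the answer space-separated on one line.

Answer: 61 64 54 43

Derivation:
LFU simulation (capacity=4):
  1. access 64: MISS. Cache: [64(c=1)]
  2. access 61: MISS. Cache: [64(c=1) 61(c=1)]
  3. access 64: HIT, count now 2. Cache: [61(c=1) 64(c=2)]
  4. access 43: MISS. Cache: [61(c=1) 43(c=1) 64(c=2)]
  5. access 43: HIT, count now 2. Cache: [61(c=1) 64(c=2) 43(c=2)]
  6. access 54: MISS. Cache: [61(c=1) 54(c=1) 64(c=2) 43(c=2)]
  7. access 46: MISS, evict 61(c=1). Cache: [54(c=1) 46(c=1) 64(c=2) 43(c=2)]
  8. access 54: HIT, count now 2. Cache: [46(c=1) 64(c=2) 43(c=2) 54(c=2)]
  9. access 43: HIT, count now 3. Cache: [46(c=1) 64(c=2) 54(c=2) 43(c=3)]
  10. access 42: MISS, evict 46(c=1). Cache: [42(c=1) 64(c=2) 54(c=2) 43(c=3)]
  11. access 46: MISS, evict 42(c=1). Cache: [46(c=1) 64(c=2) 54(c=2) 43(c=3)]
  12. access 86: MISS, evict 46(c=1). Cache: [86(c=1) 64(c=2) 54(c=2) 43(c=3)]
  13. access 61: MISS, evict 86(c=1). Cache: [61(c=1) 64(c=2) 54(c=2) 43(c=3)]
Total: 4 hits, 9 misses, 5 evictions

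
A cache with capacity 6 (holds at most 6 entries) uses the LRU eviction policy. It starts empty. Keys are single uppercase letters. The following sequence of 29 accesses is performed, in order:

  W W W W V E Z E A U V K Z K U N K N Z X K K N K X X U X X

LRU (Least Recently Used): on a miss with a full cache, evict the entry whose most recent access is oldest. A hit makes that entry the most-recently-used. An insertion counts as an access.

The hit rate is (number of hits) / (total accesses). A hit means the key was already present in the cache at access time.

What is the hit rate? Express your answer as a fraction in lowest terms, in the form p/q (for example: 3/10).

Answer: 20/29

Derivation:
LRU simulation (capacity=6):
  1. access W: MISS. Cache (LRU->MRU): [W]
  2. access W: HIT. Cache (LRU->MRU): [W]
  3. access W: HIT. Cache (LRU->MRU): [W]
  4. access W: HIT. Cache (LRU->MRU): [W]
  5. access V: MISS. Cache (LRU->MRU): [W V]
  6. access E: MISS. Cache (LRU->MRU): [W V E]
  7. access Z: MISS. Cache (LRU->MRU): [W V E Z]
  8. access E: HIT. Cache (LRU->MRU): [W V Z E]
  9. access A: MISS. Cache (LRU->MRU): [W V Z E A]
  10. access U: MISS. Cache (LRU->MRU): [W V Z E A U]
  11. access V: HIT. Cache (LRU->MRU): [W Z E A U V]
  12. access K: MISS, evict W. Cache (LRU->MRU): [Z E A U V K]
  13. access Z: HIT. Cache (LRU->MRU): [E A U V K Z]
  14. access K: HIT. Cache (LRU->MRU): [E A U V Z K]
  15. access U: HIT. Cache (LRU->MRU): [E A V Z K U]
  16. access N: MISS, evict E. Cache (LRU->MRU): [A V Z K U N]
  17. access K: HIT. Cache (LRU->MRU): [A V Z U N K]
  18. access N: HIT. Cache (LRU->MRU): [A V Z U K N]
  19. access Z: HIT. Cache (LRU->MRU): [A V U K N Z]
  20. access X: MISS, evict A. Cache (LRU->MRU): [V U K N Z X]
  21. access K: HIT. Cache (LRU->MRU): [V U N Z X K]
  22. access K: HIT. Cache (LRU->MRU): [V U N Z X K]
  23. access N: HIT. Cache (LRU->MRU): [V U Z X K N]
  24. access K: HIT. Cache (LRU->MRU): [V U Z X N K]
  25. access X: HIT. Cache (LRU->MRU): [V U Z N K X]
  26. access X: HIT. Cache (LRU->MRU): [V U Z N K X]
  27. access U: HIT. Cache (LRU->MRU): [V Z N K X U]
  28. access X: HIT. Cache (LRU->MRU): [V Z N K U X]
  29. access X: HIT. Cache (LRU->MRU): [V Z N K U X]
Total: 20 hits, 9 misses, 3 evictions

Hit rate = 20/29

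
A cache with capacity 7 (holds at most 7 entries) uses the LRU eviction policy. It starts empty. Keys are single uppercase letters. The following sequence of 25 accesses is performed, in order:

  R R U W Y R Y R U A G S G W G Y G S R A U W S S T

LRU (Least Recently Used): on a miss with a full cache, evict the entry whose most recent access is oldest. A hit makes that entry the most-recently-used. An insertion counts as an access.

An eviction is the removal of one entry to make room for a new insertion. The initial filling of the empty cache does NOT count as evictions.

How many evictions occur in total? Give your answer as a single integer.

LRU simulation (capacity=7):
  1. access R: MISS. Cache (LRU->MRU): [R]
  2. access R: HIT. Cache (LRU->MRU): [R]
  3. access U: MISS. Cache (LRU->MRU): [R U]
  4. access W: MISS. Cache (LRU->MRU): [R U W]
  5. access Y: MISS. Cache (LRU->MRU): [R U W Y]
  6. access R: HIT. Cache (LRU->MRU): [U W Y R]
  7. access Y: HIT. Cache (LRU->MRU): [U W R Y]
  8. access R: HIT. Cache (LRU->MRU): [U W Y R]
  9. access U: HIT. Cache (LRU->MRU): [W Y R U]
  10. access A: MISS. Cache (LRU->MRU): [W Y R U A]
  11. access G: MISS. Cache (LRU->MRU): [W Y R U A G]
  12. access S: MISS. Cache (LRU->MRU): [W Y R U A G S]
  13. access G: HIT. Cache (LRU->MRU): [W Y R U A S G]
  14. access W: HIT. Cache (LRU->MRU): [Y R U A S G W]
  15. access G: HIT. Cache (LRU->MRU): [Y R U A S W G]
  16. access Y: HIT. Cache (LRU->MRU): [R U A S W G Y]
  17. access G: HIT. Cache (LRU->MRU): [R U A S W Y G]
  18. access S: HIT. Cache (LRU->MRU): [R U A W Y G S]
  19. access R: HIT. Cache (LRU->MRU): [U A W Y G S R]
  20. access A: HIT. Cache (LRU->MRU): [U W Y G S R A]
  21. access U: HIT. Cache (LRU->MRU): [W Y G S R A U]
  22. access W: HIT. Cache (LRU->MRU): [Y G S R A U W]
  23. access S: HIT. Cache (LRU->MRU): [Y G R A U W S]
  24. access S: HIT. Cache (LRU->MRU): [Y G R A U W S]
  25. access T: MISS, evict Y. Cache (LRU->MRU): [G R A U W S T]
Total: 17 hits, 8 misses, 1 evictions

Answer: 1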